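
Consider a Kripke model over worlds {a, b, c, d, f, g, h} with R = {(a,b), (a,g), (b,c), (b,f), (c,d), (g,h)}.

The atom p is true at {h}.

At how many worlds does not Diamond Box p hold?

3

a: Diamond Box p is T. ✗
b: Diamond Box p is T. ✗
c: Diamond Box p is T. ✗
d: Diamond Box p is F. ✓
f: Diamond Box p is F. ✓
g: Diamond Box p is T. ✗
h: Diamond Box p is F. ✓
Satisfying worlds: {d, f, h}.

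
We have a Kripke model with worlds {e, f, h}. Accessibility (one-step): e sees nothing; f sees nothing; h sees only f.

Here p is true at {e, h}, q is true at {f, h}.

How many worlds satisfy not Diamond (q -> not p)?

e: Diamond (q -> not p) is F. ✓
f: Diamond (q -> not p) is F. ✓
h: Diamond (q -> not p) is T. ✗
Satisfying worlds: {e, f}.

2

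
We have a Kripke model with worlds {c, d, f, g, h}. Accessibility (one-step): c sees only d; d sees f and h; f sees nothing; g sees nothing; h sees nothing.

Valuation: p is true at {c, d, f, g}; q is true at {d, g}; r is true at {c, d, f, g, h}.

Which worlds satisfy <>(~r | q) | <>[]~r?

c: <>(~r | q) is T, <>[]~r is F. ✓
d: <>(~r | q) is F, <>[]~r is T. ✓
f: <>(~r | q) is F, <>[]~r is F. ✗
g: <>(~r | q) is F, <>[]~r is F. ✗
h: <>(~r | q) is F, <>[]~r is F. ✗

{c, d}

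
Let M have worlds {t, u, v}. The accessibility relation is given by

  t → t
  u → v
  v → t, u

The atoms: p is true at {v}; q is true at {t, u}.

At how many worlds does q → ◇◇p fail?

t: q is T, ◇◇p is F. ✗
u: q is T, ◇◇p is F. ✗
v: q is F, ◇◇p is T. ✓
Satisfying worlds: {v}.
So q → ◇◇p fails at the other 2 worlds.

2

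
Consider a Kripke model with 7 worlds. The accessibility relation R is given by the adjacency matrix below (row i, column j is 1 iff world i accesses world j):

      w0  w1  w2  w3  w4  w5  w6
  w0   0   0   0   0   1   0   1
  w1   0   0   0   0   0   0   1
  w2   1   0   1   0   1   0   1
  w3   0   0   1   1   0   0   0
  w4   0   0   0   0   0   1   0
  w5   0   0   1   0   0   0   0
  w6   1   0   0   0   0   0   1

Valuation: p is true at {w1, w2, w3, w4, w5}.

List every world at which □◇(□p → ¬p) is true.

{w1, w3, w4, w5, w6}

w0: successors {w4, w6}; ◇(□p → ¬p) there: w4:F, w6:T. ✗
w1: successors {w6}; ◇(□p → ¬p) there: w6:T. ✓
w2: successors {w0, w2, w4, w6}; ◇(□p → ¬p) there: w0:T, w2:T, w4:F, w6:T. ✗
w3: successors {w2, w3}; ◇(□p → ¬p) there: w2:T, w3:T. ✓
w4: successors {w5}; ◇(□p → ¬p) there: w5:T. ✓
w5: successors {w2}; ◇(□p → ¬p) there: w2:T. ✓
w6: successors {w0, w6}; ◇(□p → ¬p) there: w0:T, w6:T. ✓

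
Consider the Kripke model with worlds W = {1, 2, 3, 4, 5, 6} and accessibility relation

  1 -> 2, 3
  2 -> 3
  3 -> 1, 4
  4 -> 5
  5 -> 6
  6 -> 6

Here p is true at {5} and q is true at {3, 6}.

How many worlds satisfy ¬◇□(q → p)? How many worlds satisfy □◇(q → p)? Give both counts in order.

For ¬◇□(q → p):
1: ◇□(q → p) is T. ✗
2: ◇□(q → p) is T. ✗
3: ◇□(q → p) is T. ✗
4: ◇□(q → p) is F. ✓
5: ◇□(q → p) is F. ✓
6: ◇□(q → p) is F. ✓
— 3 worlds.
For □◇(q → p):
1: successors {2, 3}; ◇(q → p) there: 2:F, 3:T. ✗
2: successors {3}; ◇(q → p) there: 3:T. ✓
3: successors {1, 4}; ◇(q → p) there: 1:T, 4:T. ✓
4: successors {5}; ◇(q → p) there: 5:F. ✗
5: successors {6}; ◇(q → p) there: 6:F. ✗
6: successors {6}; ◇(q → p) there: 6:F. ✗
— 2 worlds.

3 and 2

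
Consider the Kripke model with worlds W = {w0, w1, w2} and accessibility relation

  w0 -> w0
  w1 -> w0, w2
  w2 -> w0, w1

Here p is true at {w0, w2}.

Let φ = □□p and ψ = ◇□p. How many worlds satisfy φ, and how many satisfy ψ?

For □□p:
w0: successors {w0}; □p there: w0:T. ✓
w1: successors {w0, w2}; □p there: w0:T, w2:F. ✗
w2: successors {w0, w1}; □p there: w0:T, w1:T. ✓
— 2 worlds.
For ◇□p:
w0: successors {w0}; □p there: w0:T. ✓
w1: successors {w0, w2}; □p there: w0:T, w2:F. ✓
w2: successors {w0, w1}; □p there: w0:T, w1:T. ✓
— 3 worlds.

2 and 3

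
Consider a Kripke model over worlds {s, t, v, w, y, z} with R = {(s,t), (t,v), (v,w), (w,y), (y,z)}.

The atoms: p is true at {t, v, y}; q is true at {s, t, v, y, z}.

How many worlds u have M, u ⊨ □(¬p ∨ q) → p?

3

s: □(¬p ∨ q) is T, p is F. ✗
t: □(¬p ∨ q) is T, p is T. ✓
v: □(¬p ∨ q) is T, p is T. ✓
w: □(¬p ∨ q) is T, p is F. ✗
y: □(¬p ∨ q) is T, p is T. ✓
z: □(¬p ∨ q) is T, p is F. ✗
Satisfying worlds: {t, v, y}.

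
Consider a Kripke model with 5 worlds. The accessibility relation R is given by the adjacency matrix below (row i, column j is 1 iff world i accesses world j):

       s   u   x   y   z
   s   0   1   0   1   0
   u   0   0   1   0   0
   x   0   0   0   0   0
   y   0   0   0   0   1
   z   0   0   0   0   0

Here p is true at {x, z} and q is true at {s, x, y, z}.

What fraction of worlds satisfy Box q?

4/5

s: successors {u, y}; q there: u:F, y:T. ✗
u: successors {x}; q there: x:T. ✓
x: no successors, so Box q holds vacuously. ✓
y: successors {z}; q there: z:T. ✓
z: no successors, so Box q holds vacuously. ✓
That's 4 of 5 worlds, so 4/5.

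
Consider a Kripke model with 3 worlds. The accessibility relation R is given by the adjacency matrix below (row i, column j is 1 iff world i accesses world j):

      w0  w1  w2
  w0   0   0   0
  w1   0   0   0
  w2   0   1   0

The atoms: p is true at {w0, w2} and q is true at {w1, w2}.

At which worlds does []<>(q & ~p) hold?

{w0, w1}

w0: no successors, so []<>(q & ~p) holds vacuously. ✓
w1: no successors, so []<>(q & ~p) holds vacuously. ✓
w2: successors {w1}; <>(q & ~p) there: w1:F. ✗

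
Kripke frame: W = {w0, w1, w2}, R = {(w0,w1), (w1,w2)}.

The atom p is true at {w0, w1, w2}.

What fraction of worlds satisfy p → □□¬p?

2/3

w0: p is T, □□¬p is F. ✗
w1: p is T, □□¬p is T. ✓
w2: p is T, □□¬p is T. ✓
That's 2 of 3 worlds, so 2/3.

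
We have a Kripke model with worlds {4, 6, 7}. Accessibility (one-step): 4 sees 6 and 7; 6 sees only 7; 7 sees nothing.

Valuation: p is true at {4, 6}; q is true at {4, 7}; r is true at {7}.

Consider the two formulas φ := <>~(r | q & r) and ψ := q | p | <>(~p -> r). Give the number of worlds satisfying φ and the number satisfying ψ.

1 and 3

For <>~(r | q & r):
4: successors {6, 7}; ~(r | q & r) there: 6:T, 7:F. ✓
6: successors {7}; ~(r | q & r) there: 7:F. ✗
7: no successors, so <>~(r | q & r) fails. ✗
— 1 world.
For q | p | <>(~p -> r):
4: q | p is T, <>(~p -> r) is T. ✓
6: q | p is T, <>(~p -> r) is T. ✓
7: q | p is T, <>(~p -> r) is F. ✓
— 3 worlds.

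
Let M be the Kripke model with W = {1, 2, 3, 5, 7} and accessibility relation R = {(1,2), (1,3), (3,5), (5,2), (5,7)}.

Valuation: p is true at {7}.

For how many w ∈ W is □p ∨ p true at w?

2

1: □p is F, p is F. ✗
2: □p is T, p is F. ✓
3: □p is F, p is F. ✗
5: □p is F, p is F. ✗
7: □p is T, p is T. ✓
Satisfying worlds: {2, 7}.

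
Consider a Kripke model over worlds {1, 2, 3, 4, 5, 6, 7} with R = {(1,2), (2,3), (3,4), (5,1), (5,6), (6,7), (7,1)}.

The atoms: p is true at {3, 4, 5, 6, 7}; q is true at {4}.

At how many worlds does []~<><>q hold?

1: successors {2}; ~<><>q there: 2:F. ✗
2: successors {3}; ~<><>q there: 3:T. ✓
3: successors {4}; ~<><>q there: 4:T. ✓
4: no successors, so []~<><>q holds vacuously. ✓
5: successors {1, 6}; ~<><>q there: 1:T, 6:T. ✓
6: successors {7}; ~<><>q there: 7:T. ✓
7: successors {1}; ~<><>q there: 1:T. ✓
Satisfying worlds: {2, 3, 4, 5, 6, 7}.

6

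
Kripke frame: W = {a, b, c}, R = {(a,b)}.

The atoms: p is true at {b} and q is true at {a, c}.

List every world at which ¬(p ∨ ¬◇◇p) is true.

a: p ∨ ¬◇◇p is T. ✗
b: p ∨ ¬◇◇p is T. ✗
c: p ∨ ¬◇◇p is T. ✗

∅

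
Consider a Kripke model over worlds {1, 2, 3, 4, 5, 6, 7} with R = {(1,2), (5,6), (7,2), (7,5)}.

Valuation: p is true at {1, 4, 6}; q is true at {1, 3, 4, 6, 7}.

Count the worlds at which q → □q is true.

5

1: q is T, □q is F. ✗
2: q is F, □q is T. ✓
3: q is T, □q is T. ✓
4: q is T, □q is T. ✓
5: q is F, □q is T. ✓
6: q is T, □q is T. ✓
7: q is T, □q is F. ✗
Satisfying worlds: {2, 3, 4, 5, 6}.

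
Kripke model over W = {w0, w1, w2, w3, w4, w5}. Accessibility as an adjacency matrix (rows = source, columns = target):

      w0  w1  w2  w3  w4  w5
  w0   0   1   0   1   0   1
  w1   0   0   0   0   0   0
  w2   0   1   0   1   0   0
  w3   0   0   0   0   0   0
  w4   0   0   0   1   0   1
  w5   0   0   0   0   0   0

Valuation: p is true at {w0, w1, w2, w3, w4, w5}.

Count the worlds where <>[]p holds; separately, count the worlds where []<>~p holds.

3 and 3

For <>[]p:
w0: successors {w1, w3, w5}; []p there: w1:T, w3:T, w5:T. ✓
w1: no successors, so <>[]p fails. ✗
w2: successors {w1, w3}; []p there: w1:T, w3:T. ✓
w3: no successors, so <>[]p fails. ✗
w4: successors {w3, w5}; []p there: w3:T, w5:T. ✓
w5: no successors, so <>[]p fails. ✗
— 3 worlds.
For []<>~p:
w0: successors {w1, w3, w5}; <>~p there: w1:F, w3:F, w5:F. ✗
w1: no successors, so []<>~p holds vacuously. ✓
w2: successors {w1, w3}; <>~p there: w1:F, w3:F. ✗
w3: no successors, so []<>~p holds vacuously. ✓
w4: successors {w3, w5}; <>~p there: w3:F, w5:F. ✗
w5: no successors, so []<>~p holds vacuously. ✓
— 3 worlds.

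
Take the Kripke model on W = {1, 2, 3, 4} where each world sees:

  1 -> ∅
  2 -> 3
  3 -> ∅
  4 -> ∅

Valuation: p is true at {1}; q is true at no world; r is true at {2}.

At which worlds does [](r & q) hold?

1: no successors, so [](r & q) holds vacuously. ✓
2: successors {3}; r & q there: 3:F. ✗
3: no successors, so [](r & q) holds vacuously. ✓
4: no successors, so [](r & q) holds vacuously. ✓

{1, 3, 4}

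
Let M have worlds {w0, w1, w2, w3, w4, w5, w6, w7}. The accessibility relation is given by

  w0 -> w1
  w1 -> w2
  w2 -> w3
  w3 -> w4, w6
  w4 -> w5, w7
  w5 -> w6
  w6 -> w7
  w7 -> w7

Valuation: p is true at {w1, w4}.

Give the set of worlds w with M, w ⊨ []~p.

w0: successors {w1}; ~p there: w1:F. ✗
w1: successors {w2}; ~p there: w2:T. ✓
w2: successors {w3}; ~p there: w3:T. ✓
w3: successors {w4, w6}; ~p there: w4:F, w6:T. ✗
w4: successors {w5, w7}; ~p there: w5:T, w7:T. ✓
w5: successors {w6}; ~p there: w6:T. ✓
w6: successors {w7}; ~p there: w7:T. ✓
w7: successors {w7}; ~p there: w7:T. ✓

{w1, w2, w4, w5, w6, w7}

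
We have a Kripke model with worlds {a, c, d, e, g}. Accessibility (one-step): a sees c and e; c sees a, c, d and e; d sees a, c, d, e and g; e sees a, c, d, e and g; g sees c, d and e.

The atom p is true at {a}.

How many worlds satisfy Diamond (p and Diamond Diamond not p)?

a: successors {c, e}; p and Diamond Diamond not p there: c:F, e:F. ✗
c: successors {a, c, d, e}; p and Diamond Diamond not p there: a:T, c:F, d:F, e:F. ✓
d: successors {a, c, d, e, g}; p and Diamond Diamond not p there: a:T, c:F, d:F, e:F, g:F. ✓
e: successors {a, c, d, e, g}; p and Diamond Diamond not p there: a:T, c:F, d:F, e:F, g:F. ✓
g: successors {c, d, e}; p and Diamond Diamond not p there: c:F, d:F, e:F. ✗
Satisfying worlds: {c, d, e}.

3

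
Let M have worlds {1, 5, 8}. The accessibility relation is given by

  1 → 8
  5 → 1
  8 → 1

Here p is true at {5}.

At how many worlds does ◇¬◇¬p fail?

1: successors {8}; ¬◇¬p there: 8:F. ✗
5: successors {1}; ¬◇¬p there: 1:F. ✗
8: successors {1}; ¬◇¬p there: 1:F. ✗
Satisfying worlds: ∅.
So ◇¬◇¬p fails at the other 3 worlds.

3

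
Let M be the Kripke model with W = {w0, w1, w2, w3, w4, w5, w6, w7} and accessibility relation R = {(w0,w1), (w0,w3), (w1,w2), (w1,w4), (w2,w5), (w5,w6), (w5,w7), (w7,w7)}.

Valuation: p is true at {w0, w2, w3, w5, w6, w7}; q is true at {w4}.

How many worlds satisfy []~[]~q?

3

w0: successors {w1, w3}; ~[]~q there: w1:T, w3:F. ✗
w1: successors {w2, w4}; ~[]~q there: w2:F, w4:F. ✗
w2: successors {w5}; ~[]~q there: w5:F. ✗
w3: no successors, so []~[]~q holds vacuously. ✓
w4: no successors, so []~[]~q holds vacuously. ✓
w5: successors {w6, w7}; ~[]~q there: w6:F, w7:F. ✗
w6: no successors, so []~[]~q holds vacuously. ✓
w7: successors {w7}; ~[]~q there: w7:F. ✗
Satisfying worlds: {w3, w4, w6}.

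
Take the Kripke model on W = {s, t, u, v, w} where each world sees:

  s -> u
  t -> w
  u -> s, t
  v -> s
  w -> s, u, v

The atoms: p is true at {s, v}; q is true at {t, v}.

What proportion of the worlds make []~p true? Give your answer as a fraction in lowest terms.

2/5

s: successors {u}; ~p there: u:T. ✓
t: successors {w}; ~p there: w:T. ✓
u: successors {s, t}; ~p there: s:F, t:T. ✗
v: successors {s}; ~p there: s:F. ✗
w: successors {s, u, v}; ~p there: s:F, u:T, v:F. ✗
That's 2 of 5 worlds, so 2/5.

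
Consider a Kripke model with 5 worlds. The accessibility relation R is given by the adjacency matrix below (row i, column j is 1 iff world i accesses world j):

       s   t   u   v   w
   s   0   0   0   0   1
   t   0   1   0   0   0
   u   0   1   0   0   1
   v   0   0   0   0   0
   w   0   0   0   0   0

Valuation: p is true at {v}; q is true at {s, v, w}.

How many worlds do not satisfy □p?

3

s: successors {w}; p there: w:F. ✗
t: successors {t}; p there: t:F. ✗
u: successors {t, w}; p there: t:F, w:F. ✗
v: no successors, so □p holds vacuously. ✓
w: no successors, so □p holds vacuously. ✓
Satisfying worlds: {v, w}.
So □p fails at the other 3 worlds.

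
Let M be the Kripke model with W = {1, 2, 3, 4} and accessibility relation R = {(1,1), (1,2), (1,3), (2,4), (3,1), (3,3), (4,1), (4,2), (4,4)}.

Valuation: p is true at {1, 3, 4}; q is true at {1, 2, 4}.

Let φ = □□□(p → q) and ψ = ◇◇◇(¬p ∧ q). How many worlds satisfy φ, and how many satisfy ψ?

For □□□(p → q):
1: successors {1, 2, 3}; □□(p → q) there: 1:F, 2:T, 3:F. ✗
2: successors {4}; □□(p → q) there: 4:F. ✗
3: successors {1, 3}; □□(p → q) there: 1:F, 3:F. ✗
4: successors {1, 2, 4}; □□(p → q) there: 1:F, 2:T, 4:F. ✗
— 0 worlds.
For ◇◇◇(¬p ∧ q):
1: successors {1, 2, 3}; ◇◇(¬p ∧ q) there: 1:T, 2:T, 3:T. ✓
2: successors {4}; ◇◇(¬p ∧ q) there: 4:T. ✓
3: successors {1, 3}; ◇◇(¬p ∧ q) there: 1:T, 3:T. ✓
4: successors {1, 2, 4}; ◇◇(¬p ∧ q) there: 1:T, 2:T, 4:T. ✓
— 4 worlds.

0 and 4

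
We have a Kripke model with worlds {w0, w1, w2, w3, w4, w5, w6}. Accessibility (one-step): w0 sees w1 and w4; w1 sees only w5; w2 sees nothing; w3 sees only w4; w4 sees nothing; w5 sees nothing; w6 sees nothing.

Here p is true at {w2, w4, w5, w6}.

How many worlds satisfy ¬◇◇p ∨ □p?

6

w0: ¬◇◇p is F, □p is F. ✗
w1: ¬◇◇p is T, □p is T. ✓
w2: ¬◇◇p is T, □p is T. ✓
w3: ¬◇◇p is T, □p is T. ✓
w4: ¬◇◇p is T, □p is T. ✓
w5: ¬◇◇p is T, □p is T. ✓
w6: ¬◇◇p is T, □p is T. ✓
Satisfying worlds: {w1, w2, w3, w4, w5, w6}.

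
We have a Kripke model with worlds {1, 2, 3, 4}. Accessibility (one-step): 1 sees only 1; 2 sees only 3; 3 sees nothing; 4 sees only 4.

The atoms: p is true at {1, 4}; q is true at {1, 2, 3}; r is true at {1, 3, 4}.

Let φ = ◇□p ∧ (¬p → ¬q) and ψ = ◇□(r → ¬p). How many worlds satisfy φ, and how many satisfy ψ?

For ◇□p ∧ (¬p → ¬q):
1: ◇□p is T, ¬p → ¬q is T. ✓
2: ◇□p is T, ¬p → ¬q is F. ✗
3: ◇□p is F, ¬p → ¬q is F. ✗
4: ◇□p is T, ¬p → ¬q is T. ✓
— 2 worlds.
For ◇□(r → ¬p):
1: successors {1}; □(r → ¬p) there: 1:F. ✗
2: successors {3}; □(r → ¬p) there: 3:T. ✓
3: no successors, so ◇□(r → ¬p) fails. ✗
4: successors {4}; □(r → ¬p) there: 4:F. ✗
— 1 world.

2 and 1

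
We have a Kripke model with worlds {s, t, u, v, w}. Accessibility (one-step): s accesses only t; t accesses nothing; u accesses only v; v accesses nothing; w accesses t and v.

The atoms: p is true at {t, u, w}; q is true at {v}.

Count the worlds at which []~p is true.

3

s: successors {t}; ~p there: t:F. ✗
t: no successors, so []~p holds vacuously. ✓
u: successors {v}; ~p there: v:T. ✓
v: no successors, so []~p holds vacuously. ✓
w: successors {t, v}; ~p there: t:F, v:T. ✗
Satisfying worlds: {t, u, v}.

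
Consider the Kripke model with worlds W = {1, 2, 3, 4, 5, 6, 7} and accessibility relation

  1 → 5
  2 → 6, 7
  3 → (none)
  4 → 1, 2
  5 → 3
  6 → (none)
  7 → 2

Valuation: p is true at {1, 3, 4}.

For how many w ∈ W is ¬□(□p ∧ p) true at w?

1: □(□p ∧ p) is F. ✓
2: □(□p ∧ p) is F. ✓
3: □(□p ∧ p) is T. ✗
4: □(□p ∧ p) is F. ✓
5: □(□p ∧ p) is T. ✗
6: □(□p ∧ p) is T. ✗
7: □(□p ∧ p) is F. ✓
Satisfying worlds: {1, 2, 4, 7}.

4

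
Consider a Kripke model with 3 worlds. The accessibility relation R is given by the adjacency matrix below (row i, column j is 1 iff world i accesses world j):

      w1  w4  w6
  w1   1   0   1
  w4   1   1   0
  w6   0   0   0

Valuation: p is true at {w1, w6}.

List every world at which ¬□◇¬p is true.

{w1, w4}

w1: □◇¬p is F. ✓
w4: □◇¬p is F. ✓
w6: □◇¬p is T. ✗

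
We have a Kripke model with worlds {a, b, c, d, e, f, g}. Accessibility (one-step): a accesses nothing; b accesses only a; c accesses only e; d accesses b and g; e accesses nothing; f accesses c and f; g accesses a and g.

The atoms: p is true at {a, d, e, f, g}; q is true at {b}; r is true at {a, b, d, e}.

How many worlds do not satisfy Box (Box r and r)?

3

a: no successors, so Box (Box r and r) holds vacuously. ✓
b: successors {a}; Box r and r there: a:T. ✓
c: successors {e}; Box r and r there: e:T. ✓
d: successors {b, g}; Box r and r there: b:T, g:F. ✗
e: no successors, so Box (Box r and r) holds vacuously. ✓
f: successors {c, f}; Box r and r there: c:F, f:F. ✗
g: successors {a, g}; Box r and r there: a:T, g:F. ✗
Satisfying worlds: {a, b, c, e}.
So Box (Box r and r) fails at the other 3 worlds.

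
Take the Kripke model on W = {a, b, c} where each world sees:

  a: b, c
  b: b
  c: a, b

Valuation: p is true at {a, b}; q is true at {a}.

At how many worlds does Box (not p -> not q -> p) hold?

2

a: successors {b, c}; not p -> not q -> p there: b:T, c:F. ✗
b: successors {b}; not p -> not q -> p there: b:T. ✓
c: successors {a, b}; not p -> not q -> p there: a:T, b:T. ✓
Satisfying worlds: {b, c}.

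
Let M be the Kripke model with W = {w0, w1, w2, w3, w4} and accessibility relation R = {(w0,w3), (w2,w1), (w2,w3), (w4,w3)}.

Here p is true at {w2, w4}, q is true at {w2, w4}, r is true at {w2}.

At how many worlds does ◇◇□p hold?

0

w0: successors {w3}; ◇□p there: w3:F. ✗
w1: no successors, so ◇◇□p fails. ✗
w2: successors {w1, w3}; ◇□p there: w1:F, w3:F. ✗
w3: no successors, so ◇◇□p fails. ✗
w4: successors {w3}; ◇□p there: w3:F. ✗
Satisfying worlds: ∅.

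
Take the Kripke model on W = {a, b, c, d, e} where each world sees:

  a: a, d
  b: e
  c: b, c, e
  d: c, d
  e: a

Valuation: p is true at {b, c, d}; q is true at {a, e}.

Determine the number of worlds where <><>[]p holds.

a: successors {a, d}; <>[]p there: a:T, d:T. ✓
b: successors {e}; <>[]p there: e:F. ✗
c: successors {b, c, e}; <>[]p there: b:F, c:F, e:F. ✗
d: successors {c, d}; <>[]p there: c:F, d:T. ✓
e: successors {a}; <>[]p there: a:T. ✓
Satisfying worlds: {a, d, e}.

3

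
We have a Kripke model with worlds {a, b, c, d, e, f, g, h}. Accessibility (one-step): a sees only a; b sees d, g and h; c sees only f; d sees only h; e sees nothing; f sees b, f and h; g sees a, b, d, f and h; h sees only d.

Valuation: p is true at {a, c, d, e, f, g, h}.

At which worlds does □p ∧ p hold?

a: □p is T, p is T. ✓
b: □p is T, p is F. ✗
c: □p is T, p is T. ✓
d: □p is T, p is T. ✓
e: □p is T, p is T. ✓
f: □p is F, p is T. ✗
g: □p is F, p is T. ✗
h: □p is T, p is T. ✓

{a, c, d, e, h}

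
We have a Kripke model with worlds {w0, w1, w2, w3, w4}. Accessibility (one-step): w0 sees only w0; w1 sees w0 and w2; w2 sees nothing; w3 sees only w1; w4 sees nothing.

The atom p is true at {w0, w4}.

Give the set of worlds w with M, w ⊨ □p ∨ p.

w0: □p is T, p is T. ✓
w1: □p is F, p is F. ✗
w2: □p is T, p is F. ✓
w3: □p is F, p is F. ✗
w4: □p is T, p is T. ✓

{w0, w2, w4}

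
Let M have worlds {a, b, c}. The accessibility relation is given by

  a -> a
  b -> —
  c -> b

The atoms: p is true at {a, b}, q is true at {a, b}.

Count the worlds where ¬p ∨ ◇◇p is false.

1

a: ¬p is F, ◇◇p is T. ✓
b: ¬p is F, ◇◇p is F. ✗
c: ¬p is T, ◇◇p is F. ✓
Satisfying worlds: {a, c}.
So ¬p ∨ ◇◇p fails at the other 1 world.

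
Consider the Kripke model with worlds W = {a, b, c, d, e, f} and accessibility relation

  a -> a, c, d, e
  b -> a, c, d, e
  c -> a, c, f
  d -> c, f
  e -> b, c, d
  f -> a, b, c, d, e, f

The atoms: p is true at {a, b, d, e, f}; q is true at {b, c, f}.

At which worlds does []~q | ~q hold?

a: []~q is F, ~q is T. ✓
b: []~q is F, ~q is F. ✗
c: []~q is F, ~q is F. ✗
d: []~q is F, ~q is T. ✓
e: []~q is F, ~q is T. ✓
f: []~q is F, ~q is F. ✗

{a, d, e}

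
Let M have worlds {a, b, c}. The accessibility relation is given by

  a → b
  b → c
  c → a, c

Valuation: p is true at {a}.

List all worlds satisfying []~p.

{a, b}

a: successors {b}; ~p there: b:T. ✓
b: successors {c}; ~p there: c:T. ✓
c: successors {a, c}; ~p there: a:F, c:T. ✗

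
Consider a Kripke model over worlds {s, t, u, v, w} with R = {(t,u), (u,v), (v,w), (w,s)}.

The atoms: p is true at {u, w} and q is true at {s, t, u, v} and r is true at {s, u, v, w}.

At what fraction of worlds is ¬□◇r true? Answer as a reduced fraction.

1/5

s: □◇r is T. ✗
t: □◇r is T. ✗
u: □◇r is T. ✗
v: □◇r is T. ✗
w: □◇r is F. ✓
That's 1 of 5 worlds, so 1/5.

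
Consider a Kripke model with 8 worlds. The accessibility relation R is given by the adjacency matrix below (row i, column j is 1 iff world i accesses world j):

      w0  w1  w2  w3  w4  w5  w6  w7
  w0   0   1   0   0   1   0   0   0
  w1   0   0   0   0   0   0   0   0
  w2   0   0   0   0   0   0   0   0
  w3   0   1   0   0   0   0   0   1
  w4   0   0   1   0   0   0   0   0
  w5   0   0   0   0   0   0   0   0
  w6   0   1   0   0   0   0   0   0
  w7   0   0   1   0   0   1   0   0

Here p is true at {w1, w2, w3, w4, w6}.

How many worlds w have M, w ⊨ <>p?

w0: successors {w1, w4}; p there: w1:T, w4:T. ✓
w1: no successors, so <>p fails. ✗
w2: no successors, so <>p fails. ✗
w3: successors {w1, w7}; p there: w1:T, w7:F. ✓
w4: successors {w2}; p there: w2:T. ✓
w5: no successors, so <>p fails. ✗
w6: successors {w1}; p there: w1:T. ✓
w7: successors {w2, w5}; p there: w2:T, w5:F. ✓
Satisfying worlds: {w0, w3, w4, w6, w7}.

5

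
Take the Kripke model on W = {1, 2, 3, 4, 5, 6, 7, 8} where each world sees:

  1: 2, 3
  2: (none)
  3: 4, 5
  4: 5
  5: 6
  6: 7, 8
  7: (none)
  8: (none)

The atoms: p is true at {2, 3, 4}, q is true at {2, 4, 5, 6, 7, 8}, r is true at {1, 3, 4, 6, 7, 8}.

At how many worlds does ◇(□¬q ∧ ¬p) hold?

1

1: successors {2, 3}; □¬q ∧ ¬p there: 2:F, 3:F. ✗
2: no successors, so ◇(□¬q ∧ ¬p) fails. ✗
3: successors {4, 5}; □¬q ∧ ¬p there: 4:F, 5:F. ✗
4: successors {5}; □¬q ∧ ¬p there: 5:F. ✗
5: successors {6}; □¬q ∧ ¬p there: 6:F. ✗
6: successors {7, 8}; □¬q ∧ ¬p there: 7:T, 8:T. ✓
7: no successors, so ◇(□¬q ∧ ¬p) fails. ✗
8: no successors, so ◇(□¬q ∧ ¬p) fails. ✗
Satisfying worlds: {6}.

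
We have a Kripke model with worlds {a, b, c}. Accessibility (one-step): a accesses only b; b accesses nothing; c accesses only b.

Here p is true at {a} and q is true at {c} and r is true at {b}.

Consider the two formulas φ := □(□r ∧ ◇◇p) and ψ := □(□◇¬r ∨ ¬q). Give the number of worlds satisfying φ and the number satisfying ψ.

1 and 3

For □(□r ∧ ◇◇p):
a: successors {b}; □r ∧ ◇◇p there: b:F. ✗
b: no successors, so □(□r ∧ ◇◇p) holds vacuously. ✓
c: successors {b}; □r ∧ ◇◇p there: b:F. ✗
— 1 world.
For □(□◇¬r ∨ ¬q):
a: successors {b}; □◇¬r ∨ ¬q there: b:T. ✓
b: no successors, so □(□◇¬r ∨ ¬q) holds vacuously. ✓
c: successors {b}; □◇¬r ∨ ¬q there: b:T. ✓
— 3 worlds.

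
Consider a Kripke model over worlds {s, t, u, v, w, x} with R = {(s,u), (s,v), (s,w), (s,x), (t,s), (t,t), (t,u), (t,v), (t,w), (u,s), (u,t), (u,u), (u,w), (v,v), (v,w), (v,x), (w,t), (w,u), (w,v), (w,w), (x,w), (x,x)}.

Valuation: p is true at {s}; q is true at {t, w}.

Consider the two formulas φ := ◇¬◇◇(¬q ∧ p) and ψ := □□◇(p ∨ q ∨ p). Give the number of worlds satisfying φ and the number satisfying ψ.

For ◇¬◇◇(¬q ∧ p):
s: successors {u, v, w, x}; ¬◇◇(¬q ∧ p) there: u:F, v:T, w:F, x:T. ✓
t: successors {s, t, u, v, w}; ¬◇◇(¬q ∧ p) there: s:F, t:F, u:F, v:T, w:F. ✓
u: successors {s, t, u, w}; ¬◇◇(¬q ∧ p) there: s:F, t:F, u:F, w:F. ✗
v: successors {v, w, x}; ¬◇◇(¬q ∧ p) there: v:T, w:F, x:T. ✓
w: successors {t, u, v, w}; ¬◇◇(¬q ∧ p) there: t:F, u:F, v:T, w:F. ✓
x: successors {w, x}; ¬◇◇(¬q ∧ p) there: w:F, x:T. ✓
— 5 worlds.
For □□◇(p ∨ q ∨ p):
s: successors {u, v, w, x}; □◇(p ∨ q ∨ p) there: u:T, v:T, w:T, x:T. ✓
t: successors {s, t, u, v, w}; □◇(p ∨ q ∨ p) there: s:T, t:T, u:T, v:T, w:T. ✓
u: successors {s, t, u, w}; □◇(p ∨ q ∨ p) there: s:T, t:T, u:T, w:T. ✓
v: successors {v, w, x}; □◇(p ∨ q ∨ p) there: v:T, w:T, x:T. ✓
w: successors {t, u, v, w}; □◇(p ∨ q ∨ p) there: t:T, u:T, v:T, w:T. ✓
x: successors {w, x}; □◇(p ∨ q ∨ p) there: w:T, x:T. ✓
— 6 worlds.

5 and 6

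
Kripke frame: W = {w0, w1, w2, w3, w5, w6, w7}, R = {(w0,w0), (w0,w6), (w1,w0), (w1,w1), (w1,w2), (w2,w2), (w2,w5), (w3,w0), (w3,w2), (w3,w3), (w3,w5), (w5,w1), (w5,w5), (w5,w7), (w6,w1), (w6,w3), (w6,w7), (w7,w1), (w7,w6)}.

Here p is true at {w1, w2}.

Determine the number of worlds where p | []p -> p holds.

7

w0: p | []p is F, p is F. ✓
w1: p | []p is T, p is T. ✓
w2: p | []p is T, p is T. ✓
w3: p | []p is F, p is F. ✓
w5: p | []p is F, p is F. ✓
w6: p | []p is F, p is F. ✓
w7: p | []p is F, p is F. ✓
Satisfying worlds: {w0, w1, w2, w3, w5, w6, w7}.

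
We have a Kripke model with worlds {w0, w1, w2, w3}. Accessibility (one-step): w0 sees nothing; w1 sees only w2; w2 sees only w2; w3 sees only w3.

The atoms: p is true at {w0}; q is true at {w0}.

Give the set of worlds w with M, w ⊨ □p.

w0: no successors, so □p holds vacuously. ✓
w1: successors {w2}; p there: w2:F. ✗
w2: successors {w2}; p there: w2:F. ✗
w3: successors {w3}; p there: w3:F. ✗

{w0}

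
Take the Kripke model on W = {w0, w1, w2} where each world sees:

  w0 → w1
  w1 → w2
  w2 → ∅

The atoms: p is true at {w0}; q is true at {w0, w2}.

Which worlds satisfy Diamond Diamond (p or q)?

{w0}

w0: successors {w1}; Diamond (p or q) there: w1:T. ✓
w1: successors {w2}; Diamond (p or q) there: w2:F. ✗
w2: no successors, so Diamond Diamond (p or q) fails. ✗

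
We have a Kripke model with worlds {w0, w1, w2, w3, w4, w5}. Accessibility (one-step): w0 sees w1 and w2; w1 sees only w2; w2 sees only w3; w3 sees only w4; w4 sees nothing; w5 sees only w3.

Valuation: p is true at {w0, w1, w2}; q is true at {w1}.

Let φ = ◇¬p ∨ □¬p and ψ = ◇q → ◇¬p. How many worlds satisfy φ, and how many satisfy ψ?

4 and 5

For ◇¬p ∨ □¬p:
w0: ◇¬p is F, □¬p is F. ✗
w1: ◇¬p is F, □¬p is F. ✗
w2: ◇¬p is T, □¬p is T. ✓
w3: ◇¬p is T, □¬p is T. ✓
w4: ◇¬p is F, □¬p is T. ✓
w5: ◇¬p is T, □¬p is T. ✓
— 4 worlds.
For ◇q → ◇¬p:
w0: ◇q is T, ◇¬p is F. ✗
w1: ◇q is F, ◇¬p is F. ✓
w2: ◇q is F, ◇¬p is T. ✓
w3: ◇q is F, ◇¬p is T. ✓
w4: ◇q is F, ◇¬p is F. ✓
w5: ◇q is F, ◇¬p is T. ✓
— 5 worlds.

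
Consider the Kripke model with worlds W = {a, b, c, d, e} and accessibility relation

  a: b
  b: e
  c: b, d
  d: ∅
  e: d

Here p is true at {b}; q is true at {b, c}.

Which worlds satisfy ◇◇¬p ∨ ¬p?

a: ◇◇¬p is T, ¬p is T. ✓
b: ◇◇¬p is T, ¬p is F. ✓
c: ◇◇¬p is T, ¬p is T. ✓
d: ◇◇¬p is F, ¬p is T. ✓
e: ◇◇¬p is F, ¬p is T. ✓

{a, b, c, d, e}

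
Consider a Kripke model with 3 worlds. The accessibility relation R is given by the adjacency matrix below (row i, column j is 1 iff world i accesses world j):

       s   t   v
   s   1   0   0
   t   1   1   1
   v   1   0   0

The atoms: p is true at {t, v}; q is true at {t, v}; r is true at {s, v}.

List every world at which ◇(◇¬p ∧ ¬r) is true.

s: successors {s}; ◇¬p ∧ ¬r there: s:F. ✗
t: successors {s, t, v}; ◇¬p ∧ ¬r there: s:F, t:T, v:F. ✓
v: successors {s}; ◇¬p ∧ ¬r there: s:F. ✗

{t}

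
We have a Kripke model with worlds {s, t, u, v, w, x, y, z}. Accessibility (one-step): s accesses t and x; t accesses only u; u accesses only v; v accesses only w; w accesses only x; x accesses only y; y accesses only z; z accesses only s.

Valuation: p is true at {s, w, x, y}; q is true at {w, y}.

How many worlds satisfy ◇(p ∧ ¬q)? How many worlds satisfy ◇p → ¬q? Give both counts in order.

For ◇(p ∧ ¬q):
s: successors {t, x}; p ∧ ¬q there: t:F, x:T. ✓
t: successors {u}; p ∧ ¬q there: u:F. ✗
u: successors {v}; p ∧ ¬q there: v:F. ✗
v: successors {w}; p ∧ ¬q there: w:F. ✗
w: successors {x}; p ∧ ¬q there: x:T. ✓
x: successors {y}; p ∧ ¬q there: y:F. ✗
y: successors {z}; p ∧ ¬q there: z:F. ✗
z: successors {s}; p ∧ ¬q there: s:T. ✓
— 3 worlds.
For ◇p → ¬q:
s: ◇p is T, ¬q is T. ✓
t: ◇p is F, ¬q is T. ✓
u: ◇p is F, ¬q is T. ✓
v: ◇p is T, ¬q is T. ✓
w: ◇p is T, ¬q is F. ✗
x: ◇p is T, ¬q is T. ✓
y: ◇p is F, ¬q is F. ✓
z: ◇p is T, ¬q is T. ✓
— 7 worlds.

3 and 7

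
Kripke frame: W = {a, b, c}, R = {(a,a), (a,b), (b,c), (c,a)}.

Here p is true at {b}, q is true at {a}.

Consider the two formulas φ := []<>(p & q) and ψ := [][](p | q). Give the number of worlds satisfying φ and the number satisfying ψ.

0 and 2

For []<>(p & q):
a: successors {a, b}; <>(p & q) there: a:F, b:F. ✗
b: successors {c}; <>(p & q) there: c:F. ✗
c: successors {a}; <>(p & q) there: a:F. ✗
— 0 worlds.
For [][](p | q):
a: successors {a, b}; [](p | q) there: a:T, b:F. ✗
b: successors {c}; [](p | q) there: c:T. ✓
c: successors {a}; [](p | q) there: a:T. ✓
— 2 worlds.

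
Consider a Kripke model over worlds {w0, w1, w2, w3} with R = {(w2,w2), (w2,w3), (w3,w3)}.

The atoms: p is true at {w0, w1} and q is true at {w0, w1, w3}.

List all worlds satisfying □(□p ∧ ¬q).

w0: no successors, so □(□p ∧ ¬q) holds vacuously. ✓
w1: no successors, so □(□p ∧ ¬q) holds vacuously. ✓
w2: successors {w2, w3}; □p ∧ ¬q there: w2:F, w3:F. ✗
w3: successors {w3}; □p ∧ ¬q there: w3:F. ✗

{w0, w1}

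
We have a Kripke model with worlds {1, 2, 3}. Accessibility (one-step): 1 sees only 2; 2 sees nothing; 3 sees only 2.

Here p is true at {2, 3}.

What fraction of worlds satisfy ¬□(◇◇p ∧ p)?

1: □(◇◇p ∧ p) is F. ✓
2: □(◇◇p ∧ p) is T. ✗
3: □(◇◇p ∧ p) is F. ✓
That's 2 of 3 worlds, so 2/3.

2/3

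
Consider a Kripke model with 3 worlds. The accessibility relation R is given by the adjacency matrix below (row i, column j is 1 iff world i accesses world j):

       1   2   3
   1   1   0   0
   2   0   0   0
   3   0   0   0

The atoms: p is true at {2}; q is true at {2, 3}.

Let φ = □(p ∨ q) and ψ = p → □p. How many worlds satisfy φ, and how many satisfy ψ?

2 and 3

For □(p ∨ q):
1: successors {1}; p ∨ q there: 1:F. ✗
2: no successors, so □(p ∨ q) holds vacuously. ✓
3: no successors, so □(p ∨ q) holds vacuously. ✓
— 2 worlds.
For p → □p:
1: p is F, □p is F. ✓
2: p is T, □p is T. ✓
3: p is F, □p is T. ✓
— 3 worlds.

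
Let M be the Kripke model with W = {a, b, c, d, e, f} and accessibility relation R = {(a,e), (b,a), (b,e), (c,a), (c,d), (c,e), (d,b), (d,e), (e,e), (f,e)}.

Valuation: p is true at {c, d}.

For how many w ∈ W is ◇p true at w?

1

a: successors {e}; p there: e:F. ✗
b: successors {a, e}; p there: a:F, e:F. ✗
c: successors {a, d, e}; p there: a:F, d:T, e:F. ✓
d: successors {b, e}; p there: b:F, e:F. ✗
e: successors {e}; p there: e:F. ✗
f: successors {e}; p there: e:F. ✗
Satisfying worlds: {c}.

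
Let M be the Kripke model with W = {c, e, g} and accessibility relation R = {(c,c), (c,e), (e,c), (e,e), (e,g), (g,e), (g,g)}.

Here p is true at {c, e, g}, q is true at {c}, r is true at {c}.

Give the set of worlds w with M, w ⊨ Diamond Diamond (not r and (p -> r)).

∅

c: successors {c, e}; Diamond (not r and (p -> r)) there: c:F, e:F. ✗
e: successors {c, e, g}; Diamond (not r and (p -> r)) there: c:F, e:F, g:F. ✗
g: successors {e, g}; Diamond (not r and (p -> r)) there: e:F, g:F. ✗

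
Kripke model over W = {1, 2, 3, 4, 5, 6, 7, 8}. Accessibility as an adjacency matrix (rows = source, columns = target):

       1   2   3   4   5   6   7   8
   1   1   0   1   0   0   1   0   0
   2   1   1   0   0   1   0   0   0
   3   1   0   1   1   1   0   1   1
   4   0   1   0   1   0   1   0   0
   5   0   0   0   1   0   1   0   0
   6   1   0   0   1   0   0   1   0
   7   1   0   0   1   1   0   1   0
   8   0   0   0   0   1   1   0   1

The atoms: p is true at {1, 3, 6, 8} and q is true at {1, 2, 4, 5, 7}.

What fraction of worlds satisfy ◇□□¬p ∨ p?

1/2

1: ◇□□¬p is F, p is T. ✓
2: ◇□□¬p is F, p is F. ✗
3: ◇□□¬p is F, p is T. ✓
4: ◇□□¬p is F, p is F. ✗
5: ◇□□¬p is F, p is F. ✗
6: ◇□□¬p is F, p is T. ✓
7: ◇□□¬p is F, p is F. ✗
8: ◇□□¬p is F, p is T. ✓
That's 4 of 8 worlds, so 4/8 = 1/2.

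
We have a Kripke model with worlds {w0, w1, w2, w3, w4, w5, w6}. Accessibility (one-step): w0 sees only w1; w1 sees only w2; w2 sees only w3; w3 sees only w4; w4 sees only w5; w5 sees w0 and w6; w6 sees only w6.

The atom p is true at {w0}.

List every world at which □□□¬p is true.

{w0, w1, w2, w4, w5, w6}

w0: successors {w1}; □□¬p there: w1:T. ✓
w1: successors {w2}; □□¬p there: w2:T. ✓
w2: successors {w3}; □□¬p there: w3:T. ✓
w3: successors {w4}; □□¬p there: w4:F. ✗
w4: successors {w5}; □□¬p there: w5:T. ✓
w5: successors {w0, w6}; □□¬p there: w0:T, w6:T. ✓
w6: successors {w6}; □□¬p there: w6:T. ✓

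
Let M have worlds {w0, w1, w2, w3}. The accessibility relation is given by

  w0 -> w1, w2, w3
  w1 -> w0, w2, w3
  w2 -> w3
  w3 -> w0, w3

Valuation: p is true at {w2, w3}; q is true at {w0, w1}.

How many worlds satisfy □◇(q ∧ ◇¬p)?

w0: successors {w1, w2, w3}; ◇(q ∧ ◇¬p) there: w1:T, w2:F, w3:T. ✗
w1: successors {w0, w2, w3}; ◇(q ∧ ◇¬p) there: w0:T, w2:F, w3:T. ✗
w2: successors {w3}; ◇(q ∧ ◇¬p) there: w3:T. ✓
w3: successors {w0, w3}; ◇(q ∧ ◇¬p) there: w0:T, w3:T. ✓
Satisfying worlds: {w2, w3}.

2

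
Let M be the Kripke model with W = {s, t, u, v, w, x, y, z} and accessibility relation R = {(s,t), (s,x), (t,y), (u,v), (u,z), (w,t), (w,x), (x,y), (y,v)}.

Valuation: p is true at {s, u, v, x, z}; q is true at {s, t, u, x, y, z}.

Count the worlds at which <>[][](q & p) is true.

s: successors {t, x}; [][](q & p) there: t:F, x:F. ✗
t: successors {y}; [][](q & p) there: y:T. ✓
u: successors {v, z}; [][](q & p) there: v:T, z:T. ✓
v: no successors, so <>[][](q & p) fails. ✗
w: successors {t, x}; [][](q & p) there: t:F, x:F. ✗
x: successors {y}; [][](q & p) there: y:T. ✓
y: successors {v}; [][](q & p) there: v:T. ✓
z: no successors, so <>[][](q & p) fails. ✗
Satisfying worlds: {t, u, x, y}.

4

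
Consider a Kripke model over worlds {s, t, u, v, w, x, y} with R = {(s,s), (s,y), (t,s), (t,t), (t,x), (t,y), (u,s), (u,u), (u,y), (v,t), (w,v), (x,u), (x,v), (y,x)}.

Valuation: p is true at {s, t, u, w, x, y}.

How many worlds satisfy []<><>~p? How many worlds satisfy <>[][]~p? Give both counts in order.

For []<><>~p:
s: successors {s, y}; <><>~p there: s:F, y:T. ✗
t: successors {s, t, x, y}; <><>~p there: s:F, t:T, x:F, y:T. ✗
u: successors {s, u, y}; <><>~p there: s:F, u:F, y:T. ✗
v: successors {t}; <><>~p there: t:T. ✓
w: successors {v}; <><>~p there: v:F. ✗
x: successors {u, v}; <><>~p there: u:F, v:F. ✗
y: successors {x}; <><>~p there: x:F. ✗
— 1 world.
For <>[][]~p:
s: successors {s, y}; [][]~p there: s:F, y:F. ✗
t: successors {s, t, x, y}; [][]~p there: s:F, t:F, x:F, y:F. ✗
u: successors {s, u, y}; [][]~p there: s:F, u:F, y:F. ✗
v: successors {t}; [][]~p there: t:F. ✗
w: successors {v}; [][]~p there: v:F. ✗
x: successors {u, v}; [][]~p there: u:F, v:F. ✗
y: successors {x}; [][]~p there: x:F. ✗
— 0 worlds.

1 and 0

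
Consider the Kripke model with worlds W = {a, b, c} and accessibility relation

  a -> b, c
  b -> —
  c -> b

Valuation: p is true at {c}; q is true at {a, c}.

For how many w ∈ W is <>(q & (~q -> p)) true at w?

a: successors {b, c}; q & (~q -> p) there: b:F, c:T. ✓
b: no successors, so <>(q & (~q -> p)) fails. ✗
c: successors {b}; q & (~q -> p) there: b:F. ✗
Satisfying worlds: {a}.

1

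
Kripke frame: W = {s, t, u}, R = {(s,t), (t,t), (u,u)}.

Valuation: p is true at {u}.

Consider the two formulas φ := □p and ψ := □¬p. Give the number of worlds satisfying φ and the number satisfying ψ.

1 and 2

For □p:
s: successors {t}; p there: t:F. ✗
t: successors {t}; p there: t:F. ✗
u: successors {u}; p there: u:T. ✓
— 1 world.
For □¬p:
s: successors {t}; ¬p there: t:T. ✓
t: successors {t}; ¬p there: t:T. ✓
u: successors {u}; ¬p there: u:F. ✗
— 2 worlds.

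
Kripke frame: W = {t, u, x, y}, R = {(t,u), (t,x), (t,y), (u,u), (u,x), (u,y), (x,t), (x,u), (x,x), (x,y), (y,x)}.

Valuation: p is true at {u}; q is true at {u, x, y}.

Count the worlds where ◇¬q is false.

t: successors {u, x, y}; ¬q there: u:F, x:F, y:F. ✗
u: successors {u, x, y}; ¬q there: u:F, x:F, y:F. ✗
x: successors {t, u, x, y}; ¬q there: t:T, u:F, x:F, y:F. ✓
y: successors {x}; ¬q there: x:F. ✗
Satisfying worlds: {x}.
So ◇¬q fails at the other 3 worlds.

3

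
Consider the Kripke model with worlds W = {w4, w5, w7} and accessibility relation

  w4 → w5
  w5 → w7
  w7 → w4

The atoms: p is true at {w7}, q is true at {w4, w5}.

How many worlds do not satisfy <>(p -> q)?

1

w4: successors {w5}; p -> q there: w5:T. ✓
w5: successors {w7}; p -> q there: w7:F. ✗
w7: successors {w4}; p -> q there: w4:T. ✓
Satisfying worlds: {w4, w7}.
So <>(p -> q) fails at the other 1 world.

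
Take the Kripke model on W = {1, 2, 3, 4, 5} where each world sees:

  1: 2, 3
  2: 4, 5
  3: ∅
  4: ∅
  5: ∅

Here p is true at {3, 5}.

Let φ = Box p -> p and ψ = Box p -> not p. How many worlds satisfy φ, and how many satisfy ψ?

For Box p -> p:
1: Box p is F, p is F. ✓
2: Box p is F, p is F. ✓
3: Box p is T, p is T. ✓
4: Box p is T, p is F. ✗
5: Box p is T, p is T. ✓
— 4 worlds.
For Box p -> not p:
1: Box p is F, not p is T. ✓
2: Box p is F, not p is T. ✓
3: Box p is T, not p is F. ✗
4: Box p is T, not p is T. ✓
5: Box p is T, not p is F. ✗
— 3 worlds.

4 and 3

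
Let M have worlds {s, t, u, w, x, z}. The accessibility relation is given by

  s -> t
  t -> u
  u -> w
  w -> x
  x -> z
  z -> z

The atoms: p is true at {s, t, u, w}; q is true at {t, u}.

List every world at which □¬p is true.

{w, x, z}

s: successors {t}; ¬p there: t:F. ✗
t: successors {u}; ¬p there: u:F. ✗
u: successors {w}; ¬p there: w:F. ✗
w: successors {x}; ¬p there: x:T. ✓
x: successors {z}; ¬p there: z:T. ✓
z: successors {z}; ¬p there: z:T. ✓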